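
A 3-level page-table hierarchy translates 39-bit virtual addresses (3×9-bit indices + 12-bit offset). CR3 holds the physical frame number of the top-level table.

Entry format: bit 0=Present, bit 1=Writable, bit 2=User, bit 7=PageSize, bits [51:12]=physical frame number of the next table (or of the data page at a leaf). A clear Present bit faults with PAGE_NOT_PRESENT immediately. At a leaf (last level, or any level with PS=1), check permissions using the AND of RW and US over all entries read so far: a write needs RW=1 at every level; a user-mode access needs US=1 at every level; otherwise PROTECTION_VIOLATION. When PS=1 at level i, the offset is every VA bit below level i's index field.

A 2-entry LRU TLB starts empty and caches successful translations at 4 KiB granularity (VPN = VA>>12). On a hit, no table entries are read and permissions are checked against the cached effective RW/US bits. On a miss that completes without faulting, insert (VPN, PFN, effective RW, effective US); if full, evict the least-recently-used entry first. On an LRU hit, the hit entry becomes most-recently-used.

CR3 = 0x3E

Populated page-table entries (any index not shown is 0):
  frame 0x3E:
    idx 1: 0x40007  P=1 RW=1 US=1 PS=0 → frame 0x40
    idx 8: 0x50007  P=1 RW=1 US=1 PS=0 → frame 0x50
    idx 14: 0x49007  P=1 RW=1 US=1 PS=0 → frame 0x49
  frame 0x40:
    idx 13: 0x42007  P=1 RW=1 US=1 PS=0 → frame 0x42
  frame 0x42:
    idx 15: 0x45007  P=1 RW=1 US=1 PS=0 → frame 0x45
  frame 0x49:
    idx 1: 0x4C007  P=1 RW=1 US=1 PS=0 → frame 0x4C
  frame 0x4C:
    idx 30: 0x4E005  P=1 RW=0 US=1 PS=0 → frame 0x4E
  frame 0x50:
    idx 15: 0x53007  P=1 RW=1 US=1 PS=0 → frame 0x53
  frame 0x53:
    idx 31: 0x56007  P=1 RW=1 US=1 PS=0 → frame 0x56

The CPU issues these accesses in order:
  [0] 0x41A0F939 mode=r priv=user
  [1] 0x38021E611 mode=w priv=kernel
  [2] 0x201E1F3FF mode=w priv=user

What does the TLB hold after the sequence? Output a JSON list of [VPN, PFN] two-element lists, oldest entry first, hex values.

Trace:
#0 VA=0x41A0F939 (r,user):
  [0] read 0x3E idx=1: raw=0x40007 flags P=1 W=1 U=1 S=0
  [1] read 0x40 idx=13: raw=0x42007 flags P=1 W=1 U=1 S=0
  [2] read 0x42 idx=15: raw=0x45007 flags P=1 W=1 U=1 S=0
  → PA=0x45939  (3 entries read)
#1 VA=0x38021E611 (w,kernel):
  [0] read 0x3E idx=14: raw=0x49007 flags P=1 W=1 U=1 S=0
  [1] read 0x49 idx=1: raw=0x4C007 flags P=1 W=1 U=1 S=0
  [2] read 0x4C idx=30: raw=0x4E005 flags P=1 W=0 U=1 S=0
  ⇒ fault: PROTECTION_VIOLATION  — 3 lookups
#2 VA=0x201E1F3FF (w,user):
  [0] read 0x3E idx=8: raw=0x50007 flags P=1 W=1 U=1 S=0
  [1] read 0x50 idx=15: raw=0x53007 flags P=1 W=1 U=1 S=0
  [2] read 0x53 idx=31: raw=0x56007 flags P=1 W=1 U=1 S=0
  → PA=0x563FF  (3 entries read)

TLB: [["0x41A0F", "0x45"], ["0x201E1F", "0x56"]]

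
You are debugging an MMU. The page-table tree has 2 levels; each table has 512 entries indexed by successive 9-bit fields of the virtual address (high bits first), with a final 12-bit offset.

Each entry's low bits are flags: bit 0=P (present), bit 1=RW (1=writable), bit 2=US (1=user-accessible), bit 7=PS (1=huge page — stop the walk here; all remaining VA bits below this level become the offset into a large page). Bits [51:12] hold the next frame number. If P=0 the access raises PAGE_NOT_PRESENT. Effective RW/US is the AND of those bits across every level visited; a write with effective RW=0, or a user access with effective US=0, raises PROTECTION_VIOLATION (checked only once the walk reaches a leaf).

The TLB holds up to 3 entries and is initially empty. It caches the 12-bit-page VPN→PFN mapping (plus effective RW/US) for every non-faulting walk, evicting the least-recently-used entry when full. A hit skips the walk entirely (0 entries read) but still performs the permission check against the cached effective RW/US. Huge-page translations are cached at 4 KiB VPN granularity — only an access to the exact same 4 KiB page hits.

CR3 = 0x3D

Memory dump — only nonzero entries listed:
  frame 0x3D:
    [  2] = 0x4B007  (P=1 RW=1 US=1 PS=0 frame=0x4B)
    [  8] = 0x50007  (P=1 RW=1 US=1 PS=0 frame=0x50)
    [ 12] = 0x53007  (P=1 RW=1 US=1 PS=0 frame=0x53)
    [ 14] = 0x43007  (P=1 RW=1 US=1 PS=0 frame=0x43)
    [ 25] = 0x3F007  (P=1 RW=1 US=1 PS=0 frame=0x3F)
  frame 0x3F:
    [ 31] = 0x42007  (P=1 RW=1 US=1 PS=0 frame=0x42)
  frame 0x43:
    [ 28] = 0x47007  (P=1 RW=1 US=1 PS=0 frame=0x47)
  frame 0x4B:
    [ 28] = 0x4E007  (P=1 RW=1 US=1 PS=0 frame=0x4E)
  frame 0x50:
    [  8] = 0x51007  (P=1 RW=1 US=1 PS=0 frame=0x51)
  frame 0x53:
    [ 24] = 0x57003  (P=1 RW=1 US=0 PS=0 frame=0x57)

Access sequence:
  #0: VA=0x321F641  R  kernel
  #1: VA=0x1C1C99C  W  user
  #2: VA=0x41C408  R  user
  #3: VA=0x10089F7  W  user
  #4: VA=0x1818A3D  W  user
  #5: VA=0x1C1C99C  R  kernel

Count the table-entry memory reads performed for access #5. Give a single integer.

Walk each access:
#0 VA=0x321F641 (r,kernel):
  [0] read 0x3D idx=25: raw=0x3F007 flags P=1 W=1 U=1 S=0
  [1] read 0x3F idx=31: raw=0x42007 flags P=1 W=1 U=1 S=0
  → PA=0x42641  (2 entries read)
#1 VA=0x1C1C99C (w,user):
  [0] read 0x3D idx=14: raw=0x43007 flags P=1 W=1 U=1 S=0
  [1] read 0x43 idx=28: raw=0x47007 flags P=1 W=1 U=1 S=0
  → PA=0x4799C  (2 entries read)
#2 VA=0x41C408 (r,user):
  [0] read 0x3D idx=2: raw=0x4B007 flags P=1 W=1 U=1 S=0
  [1] read 0x4B idx=28: raw=0x4E007 flags P=1 W=1 U=1 S=0
  → PA=0x4E408  (2 entries read)
#3 VA=0x10089F7 (w,user):
  [0] read 0x3D idx=8: raw=0x50007 flags P=1 W=1 U=1 S=0
  [1] read 0x50 idx=8: raw=0x51007 flags P=1 W=1 U=1 S=0
  → PA=0x519F7  (2 entries read)
#4 VA=0x1818A3D (w,user):
  [0] read 0x3D idx=12: raw=0x53007 flags P=1 W=1 U=1 S=0
  [1] read 0x53 idx=24: raw=0x57003 flags P=1 W=1 U=0 S=0
  ⇒ fault: PROTECTION_VIOLATION  — 2 lookups
#5 VA=0x1C1C99C (r,kernel):
  TLB hit vpn=0x1C1C → PA=0x4799C

Entries read for #5: 0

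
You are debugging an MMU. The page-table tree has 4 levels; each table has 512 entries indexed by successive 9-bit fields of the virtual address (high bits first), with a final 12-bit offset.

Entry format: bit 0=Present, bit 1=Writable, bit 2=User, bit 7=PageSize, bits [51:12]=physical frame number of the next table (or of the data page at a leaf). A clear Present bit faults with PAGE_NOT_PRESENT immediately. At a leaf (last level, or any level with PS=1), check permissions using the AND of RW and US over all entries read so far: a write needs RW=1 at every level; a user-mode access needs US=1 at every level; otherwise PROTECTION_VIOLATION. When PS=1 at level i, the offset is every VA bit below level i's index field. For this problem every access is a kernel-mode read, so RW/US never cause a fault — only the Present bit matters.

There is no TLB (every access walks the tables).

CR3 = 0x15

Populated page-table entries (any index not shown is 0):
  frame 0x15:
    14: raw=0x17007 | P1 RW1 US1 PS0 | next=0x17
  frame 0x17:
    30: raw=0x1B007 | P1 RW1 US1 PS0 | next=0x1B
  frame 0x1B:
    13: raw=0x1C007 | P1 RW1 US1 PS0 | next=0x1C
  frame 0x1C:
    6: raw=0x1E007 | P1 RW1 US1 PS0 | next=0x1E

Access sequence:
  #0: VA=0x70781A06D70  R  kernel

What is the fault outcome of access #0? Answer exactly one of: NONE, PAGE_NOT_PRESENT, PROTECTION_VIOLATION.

Walk each access:
#0 VA=0x70781A06D70 (r,kernel):
  L0: frame=0x15 idx=14 entry=0x17007 [P=1 RW=1 US=1 PS=0]
  L1: frame=0x17 idx=30 entry=0x1B007 [P=1 RW=1 US=1 PS=0]
  L2: frame=0x1B idx=13 entry=0x1C007 [P=1 RW=1 US=1 PS=0]
  L3: frame=0x1C idx=6 entry=0x1E007 [P=1 RW=1 US=1 PS=0]
  → PA=0x1ED70  (4 entries read)

Access #0 fault: NONE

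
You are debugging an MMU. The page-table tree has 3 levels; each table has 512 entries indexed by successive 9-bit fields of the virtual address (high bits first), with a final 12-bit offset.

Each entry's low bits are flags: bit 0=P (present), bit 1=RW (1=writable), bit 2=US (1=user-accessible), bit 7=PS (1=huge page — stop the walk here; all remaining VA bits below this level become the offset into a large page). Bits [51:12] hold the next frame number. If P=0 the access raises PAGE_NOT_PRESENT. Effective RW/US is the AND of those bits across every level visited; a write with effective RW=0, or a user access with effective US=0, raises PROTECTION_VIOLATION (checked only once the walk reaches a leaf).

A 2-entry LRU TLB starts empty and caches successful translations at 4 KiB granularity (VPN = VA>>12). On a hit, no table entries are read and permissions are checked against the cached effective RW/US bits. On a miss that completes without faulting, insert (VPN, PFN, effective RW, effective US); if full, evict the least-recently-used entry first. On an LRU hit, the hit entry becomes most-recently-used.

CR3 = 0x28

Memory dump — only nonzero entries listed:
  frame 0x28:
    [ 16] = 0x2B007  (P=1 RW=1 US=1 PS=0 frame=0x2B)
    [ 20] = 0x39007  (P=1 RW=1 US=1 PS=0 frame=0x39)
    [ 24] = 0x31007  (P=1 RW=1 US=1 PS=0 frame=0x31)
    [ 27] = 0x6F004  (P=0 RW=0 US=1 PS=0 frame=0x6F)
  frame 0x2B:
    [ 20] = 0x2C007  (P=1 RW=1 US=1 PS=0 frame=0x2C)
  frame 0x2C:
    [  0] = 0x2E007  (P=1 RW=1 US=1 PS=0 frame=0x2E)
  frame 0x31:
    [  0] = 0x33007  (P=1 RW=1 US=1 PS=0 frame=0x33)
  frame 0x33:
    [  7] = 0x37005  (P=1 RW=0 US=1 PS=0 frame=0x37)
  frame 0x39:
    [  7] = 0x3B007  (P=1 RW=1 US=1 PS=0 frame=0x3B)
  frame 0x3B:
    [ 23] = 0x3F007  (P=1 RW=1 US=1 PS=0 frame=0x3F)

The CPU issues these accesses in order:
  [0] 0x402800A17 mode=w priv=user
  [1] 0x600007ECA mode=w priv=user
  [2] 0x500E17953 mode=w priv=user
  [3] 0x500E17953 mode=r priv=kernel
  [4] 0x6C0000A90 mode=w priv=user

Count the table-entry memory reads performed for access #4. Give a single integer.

Trace:
#0 VA=0x402800A17 (w,user):
  lvl0: tbl 0x28, slot 16 ⇒ 0x2B007 (P1/RW1/US1/PS0)
  lvl1: tbl 0x2B, slot 20 ⇒ 0x2C007 (P1/RW1/US1/PS0)
  lvl2: tbl 0x2C, slot 0 ⇒ 0x2E007 (P1/RW1/US1/PS0)
  ✓ 0x2EA17  — 3 lookups
#1 VA=0x600007ECA (w,user):
  lvl0: tbl 0x28, slot 24 ⇒ 0x31007 (P1/RW1/US1/PS0)
  lvl1: tbl 0x31, slot 0 ⇒ 0x33007 (P1/RW1/US1/PS0)
  lvl2: tbl 0x33, slot 7 ⇒ 0x37005 (P1/RW0/US1/PS0)
  ✗ PROTECTION_VIOLATION  [3 reads]
#2 VA=0x500E17953 (w,user):
  lvl0: tbl 0x28, slot 20 ⇒ 0x39007 (P1/RW1/US1/PS0)
  lvl1: tbl 0x39, slot 7 ⇒ 0x3B007 (P1/RW1/US1/PS0)
  lvl2: tbl 0x3B, slot 23 ⇒ 0x3F007 (P1/RW1/US1/PS0)
  ✓ 0x3F953  — 3 lookups
#3 VA=0x500E17953 (r,kernel):
  TLB hit vpn=0x500E17 → PA=0x3F953
#4 VA=0x6C0000A90 (w,user):
  lvl0: tbl 0x28, slot 27 ⇒ 0x6F004 (P0/RW0/US1/PS0)
  ✗ PAGE_NOT_PRESENT  [1 reads]

Entries read for #4: 1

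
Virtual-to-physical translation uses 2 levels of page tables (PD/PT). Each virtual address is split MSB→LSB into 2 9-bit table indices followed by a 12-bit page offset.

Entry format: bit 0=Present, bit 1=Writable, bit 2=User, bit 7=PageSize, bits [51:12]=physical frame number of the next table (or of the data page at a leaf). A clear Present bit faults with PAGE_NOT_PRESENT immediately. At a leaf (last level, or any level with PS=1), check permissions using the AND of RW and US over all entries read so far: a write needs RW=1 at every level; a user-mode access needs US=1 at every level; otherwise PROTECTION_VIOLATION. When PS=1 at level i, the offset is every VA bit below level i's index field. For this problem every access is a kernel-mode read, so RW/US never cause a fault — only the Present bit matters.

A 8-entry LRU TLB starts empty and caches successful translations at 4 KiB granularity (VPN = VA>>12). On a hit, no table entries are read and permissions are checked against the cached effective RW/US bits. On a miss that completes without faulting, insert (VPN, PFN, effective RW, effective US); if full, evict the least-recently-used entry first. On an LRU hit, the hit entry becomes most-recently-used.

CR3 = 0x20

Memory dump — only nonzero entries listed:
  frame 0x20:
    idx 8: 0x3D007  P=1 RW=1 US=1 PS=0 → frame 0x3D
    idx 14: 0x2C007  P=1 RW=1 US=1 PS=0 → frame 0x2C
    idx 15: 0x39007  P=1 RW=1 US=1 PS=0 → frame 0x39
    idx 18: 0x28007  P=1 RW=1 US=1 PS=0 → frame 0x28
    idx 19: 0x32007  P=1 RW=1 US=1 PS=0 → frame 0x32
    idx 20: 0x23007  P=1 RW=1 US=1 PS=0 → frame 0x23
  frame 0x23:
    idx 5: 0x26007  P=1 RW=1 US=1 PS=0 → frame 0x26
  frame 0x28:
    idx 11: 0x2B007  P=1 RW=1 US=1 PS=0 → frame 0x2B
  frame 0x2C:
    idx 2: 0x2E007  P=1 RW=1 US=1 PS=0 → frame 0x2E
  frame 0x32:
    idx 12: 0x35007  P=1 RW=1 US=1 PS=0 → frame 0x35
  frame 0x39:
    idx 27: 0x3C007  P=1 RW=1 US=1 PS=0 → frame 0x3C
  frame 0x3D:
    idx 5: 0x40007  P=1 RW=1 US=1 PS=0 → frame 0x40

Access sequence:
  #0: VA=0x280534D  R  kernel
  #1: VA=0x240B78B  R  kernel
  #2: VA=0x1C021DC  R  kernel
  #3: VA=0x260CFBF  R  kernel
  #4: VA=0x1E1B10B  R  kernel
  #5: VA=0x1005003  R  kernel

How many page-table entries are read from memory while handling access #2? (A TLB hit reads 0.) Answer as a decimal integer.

Walk each access:
#0 VA=0x280534D (r,kernel):
  [0] read 0x20 idx=20: raw=0x23007 flags P=1 W=1 U=1 S=0
  [1] read 0x23 idx=5: raw=0x26007 flags P=1 W=1 U=1 S=0
  ✓ 0x2634D  — 2 lookups
#1 VA=0x240B78B (r,kernel):
  [0] read 0x20 idx=18: raw=0x28007 flags P=1 W=1 U=1 S=0
  [1] read 0x28 idx=11: raw=0x2B007 flags P=1 W=1 U=1 S=0
  ✓ 0x2B78B  — 2 lookups
#2 VA=0x1C021DC (r,kernel):
  [0] read 0x20 idx=14: raw=0x2C007 flags P=1 W=1 U=1 S=0
  [1] read 0x2C idx=2: raw=0x2E007 flags P=1 W=1 U=1 S=0
  ✓ 0x2E1DC  — 2 lookups
#3 VA=0x260CFBF (r,kernel):
  [0] read 0x20 idx=19: raw=0x32007 flags P=1 W=1 U=1 S=0
  [1] read 0x32 idx=12: raw=0x35007 flags P=1 W=1 U=1 S=0
  ✓ 0x35FBF  — 2 lookups
#4 VA=0x1E1B10B (r,kernel):
  [0] read 0x20 idx=15: raw=0x39007 flags P=1 W=1 U=1 S=0
  [1] read 0x39 idx=27: raw=0x3C007 flags P=1 W=1 U=1 S=0
  ✓ 0x3C10B  — 2 lookups
#5 VA=0x1005003 (r,kernel):
  [0] read 0x20 idx=8: raw=0x3D007 flags P=1 W=1 U=1 S=0
  [1] read 0x3D idx=5: raw=0x40007 flags P=1 W=1 U=1 S=0
  ✓ 0x40003  — 2 lookups

Entries read for #2: 2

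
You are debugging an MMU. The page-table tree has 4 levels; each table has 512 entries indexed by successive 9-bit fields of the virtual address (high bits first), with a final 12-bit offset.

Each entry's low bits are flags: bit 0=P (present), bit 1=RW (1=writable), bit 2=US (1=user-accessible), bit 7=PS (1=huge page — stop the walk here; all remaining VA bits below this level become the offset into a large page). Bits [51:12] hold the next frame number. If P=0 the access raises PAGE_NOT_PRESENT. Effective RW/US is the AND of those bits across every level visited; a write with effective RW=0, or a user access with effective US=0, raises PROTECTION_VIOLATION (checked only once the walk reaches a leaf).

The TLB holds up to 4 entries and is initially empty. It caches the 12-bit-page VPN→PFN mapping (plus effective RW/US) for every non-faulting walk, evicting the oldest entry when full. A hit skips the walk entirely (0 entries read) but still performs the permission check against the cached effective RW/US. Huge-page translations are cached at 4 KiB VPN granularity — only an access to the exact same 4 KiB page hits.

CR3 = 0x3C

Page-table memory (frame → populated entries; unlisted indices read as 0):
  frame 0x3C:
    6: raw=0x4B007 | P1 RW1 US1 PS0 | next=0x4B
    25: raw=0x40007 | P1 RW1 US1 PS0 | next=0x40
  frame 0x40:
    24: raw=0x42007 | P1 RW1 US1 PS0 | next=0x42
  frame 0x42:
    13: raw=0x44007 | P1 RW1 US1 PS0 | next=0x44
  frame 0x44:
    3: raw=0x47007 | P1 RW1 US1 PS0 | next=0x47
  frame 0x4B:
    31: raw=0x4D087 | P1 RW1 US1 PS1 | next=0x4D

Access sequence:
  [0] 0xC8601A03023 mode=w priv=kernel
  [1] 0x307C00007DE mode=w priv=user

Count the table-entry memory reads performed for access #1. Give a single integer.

Trace:
#0 VA=0xC8601A03023 (w,kernel):
  L0 @0x3C[25] → 0x40007  P=1,RW=1,US=1,PS=0
  L1 @0x40[24] → 0x42007  P=1,RW=1,US=1,PS=0
  L2 @0x42[13] → 0x44007  P=1,RW=1,US=1,PS=0
  L3 @0x44[3] → 0x47007  P=1,RW=1,US=1,PS=0
  ⇒ phys 0x47023  [4 reads]
#1 VA=0x307C00007DE (w,user):
  L0 @0x3C[6] → 0x4B007  P=1,RW=1,US=1,PS=0
  L1 @0x4B[31] → 0x4D087  P=1,RW=1,US=1,PS=1
  ⇒ phys 0x4D7DE (huge @L1)  [2 reads]

Entries read for #1: 2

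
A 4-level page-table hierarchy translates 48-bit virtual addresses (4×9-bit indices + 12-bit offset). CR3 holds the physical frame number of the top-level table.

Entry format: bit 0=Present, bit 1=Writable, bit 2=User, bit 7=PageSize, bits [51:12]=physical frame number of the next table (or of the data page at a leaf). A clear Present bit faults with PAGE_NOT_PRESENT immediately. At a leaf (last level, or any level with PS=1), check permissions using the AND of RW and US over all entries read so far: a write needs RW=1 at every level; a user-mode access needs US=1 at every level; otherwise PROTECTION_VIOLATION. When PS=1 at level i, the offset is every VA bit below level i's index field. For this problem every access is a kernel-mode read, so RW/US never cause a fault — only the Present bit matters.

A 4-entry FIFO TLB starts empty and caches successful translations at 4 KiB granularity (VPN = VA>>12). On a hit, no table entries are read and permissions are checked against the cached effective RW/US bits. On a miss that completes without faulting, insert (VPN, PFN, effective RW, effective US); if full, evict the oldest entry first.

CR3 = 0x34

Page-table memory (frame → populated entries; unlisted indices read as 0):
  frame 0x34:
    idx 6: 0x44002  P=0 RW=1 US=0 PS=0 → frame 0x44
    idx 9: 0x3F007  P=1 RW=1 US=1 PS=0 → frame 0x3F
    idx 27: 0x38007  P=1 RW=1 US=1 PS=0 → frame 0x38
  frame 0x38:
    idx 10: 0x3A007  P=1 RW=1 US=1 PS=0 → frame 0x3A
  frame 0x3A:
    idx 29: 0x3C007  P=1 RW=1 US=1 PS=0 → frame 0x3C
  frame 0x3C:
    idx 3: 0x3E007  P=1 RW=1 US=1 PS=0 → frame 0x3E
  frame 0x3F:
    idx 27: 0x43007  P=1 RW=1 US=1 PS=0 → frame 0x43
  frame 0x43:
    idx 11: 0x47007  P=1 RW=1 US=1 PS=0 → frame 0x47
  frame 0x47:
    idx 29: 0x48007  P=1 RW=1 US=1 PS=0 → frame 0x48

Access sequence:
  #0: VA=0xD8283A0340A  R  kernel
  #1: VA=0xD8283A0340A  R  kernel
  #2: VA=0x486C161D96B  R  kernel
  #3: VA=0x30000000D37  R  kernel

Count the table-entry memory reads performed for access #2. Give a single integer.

Walk each access:
#0 VA=0xD8283A0340A (r,kernel):
  L0 @0x34[27] → 0x38007  P=1,RW=1,US=1,PS=0
  L1 @0x38[10] → 0x3A007  P=1,RW=1,US=1,PS=0
  L2 @0x3A[29] → 0x3C007  P=1,RW=1,US=1,PS=0
  L3 @0x3C[3] → 0x3E007  P=1,RW=1,US=1,PS=0
  → PA=0x3E40A  (4 entries read)
#1 VA=0xD8283A0340A (r,kernel):
  TLB hit vpn=0xD8283A03 → PA=0x3E40A
#2 VA=0x486C161D96B (r,kernel):
  L0 @0x34[9] → 0x3F007  P=1,RW=1,US=1,PS=0
  L1 @0x3F[27] → 0x43007  P=1,RW=1,US=1,PS=0
  L2 @0x43[11] → 0x47007  P=1,RW=1,US=1,PS=0
  L3 @0x47[29] → 0x48007  P=1,RW=1,US=1,PS=0
  → PA=0x4896B  (4 entries read)
#3 VA=0x30000000D37 (r,kernel):
  L0 @0x34[6] → 0x44002  P=0,RW=1,US=0,PS=0
  → PAGE_NOT_PRESENT  (1 entries read)

Entries read for #2: 4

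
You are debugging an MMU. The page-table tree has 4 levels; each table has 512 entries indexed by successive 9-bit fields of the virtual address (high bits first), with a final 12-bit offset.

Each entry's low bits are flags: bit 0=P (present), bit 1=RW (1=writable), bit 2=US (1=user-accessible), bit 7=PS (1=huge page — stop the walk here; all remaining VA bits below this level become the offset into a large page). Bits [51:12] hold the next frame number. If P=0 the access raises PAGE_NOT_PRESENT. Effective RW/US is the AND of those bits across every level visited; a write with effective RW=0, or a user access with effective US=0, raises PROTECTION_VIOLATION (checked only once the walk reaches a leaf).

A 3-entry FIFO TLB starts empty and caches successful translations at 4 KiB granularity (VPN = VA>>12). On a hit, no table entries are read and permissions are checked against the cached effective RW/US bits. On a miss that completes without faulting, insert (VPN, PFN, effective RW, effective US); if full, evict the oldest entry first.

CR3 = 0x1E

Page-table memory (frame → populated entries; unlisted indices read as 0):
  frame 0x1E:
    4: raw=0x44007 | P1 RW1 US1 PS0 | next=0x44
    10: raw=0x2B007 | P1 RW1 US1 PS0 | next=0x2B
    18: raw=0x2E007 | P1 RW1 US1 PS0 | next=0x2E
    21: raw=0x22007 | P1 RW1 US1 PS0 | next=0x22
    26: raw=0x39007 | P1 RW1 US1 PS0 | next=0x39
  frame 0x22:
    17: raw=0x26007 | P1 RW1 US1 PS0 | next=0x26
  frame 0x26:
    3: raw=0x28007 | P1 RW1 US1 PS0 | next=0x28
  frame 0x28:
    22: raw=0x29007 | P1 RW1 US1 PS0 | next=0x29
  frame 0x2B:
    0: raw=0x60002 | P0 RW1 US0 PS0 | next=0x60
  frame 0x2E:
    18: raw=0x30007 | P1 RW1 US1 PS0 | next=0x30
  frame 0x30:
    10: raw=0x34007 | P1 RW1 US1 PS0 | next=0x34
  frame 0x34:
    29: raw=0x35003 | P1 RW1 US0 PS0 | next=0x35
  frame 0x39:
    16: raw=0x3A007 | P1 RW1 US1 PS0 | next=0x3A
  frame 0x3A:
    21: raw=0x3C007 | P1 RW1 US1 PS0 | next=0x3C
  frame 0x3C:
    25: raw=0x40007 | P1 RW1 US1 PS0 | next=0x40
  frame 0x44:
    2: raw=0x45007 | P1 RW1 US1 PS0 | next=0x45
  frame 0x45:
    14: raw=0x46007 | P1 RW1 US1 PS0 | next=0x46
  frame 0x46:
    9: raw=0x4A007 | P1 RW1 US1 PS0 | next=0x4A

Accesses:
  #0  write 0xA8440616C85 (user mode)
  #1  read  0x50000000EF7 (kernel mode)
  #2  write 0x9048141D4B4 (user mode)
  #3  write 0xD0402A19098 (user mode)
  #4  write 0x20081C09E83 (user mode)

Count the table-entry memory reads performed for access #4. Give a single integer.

Per-access translation:
#0 VA=0xA8440616C85 (w,user):
  [0] read 0x1E idx=21: raw=0x22007 flags P=1 W=1 U=1 S=0
  [1] read 0x22 idx=17: raw=0x26007 flags P=1 W=1 U=1 S=0
  [2] read 0x26 idx=3: raw=0x28007 flags P=1 W=1 U=1 S=0
  [3] read 0x28 idx=22: raw=0x29007 flags P=1 W=1 U=1 S=0
  ⇒ phys 0x29C85  [4 reads]
#1 VA=0x50000000EF7 (r,kernel):
  [0] read 0x1E idx=10: raw=0x2B007 flags P=1 W=1 U=1 S=0
  [1] read 0x2B idx=0: raw=0x60002 flags P=0 W=1 U=0 S=0
  ⇒ fault: PAGE_NOT_PRESENT  — 2 lookups
#2 VA=0x9048141D4B4 (w,user):
  [0] read 0x1E idx=18: raw=0x2E007 flags P=1 W=1 U=1 S=0
  [1] read 0x2E idx=18: raw=0x30007 flags P=1 W=1 U=1 S=0
  [2] read 0x30 idx=10: raw=0x34007 flags P=1 W=1 U=1 S=0
  [3] read 0x34 idx=29: raw=0x35003 flags P=1 W=1 U=0 S=0
  ⇒ fault: PROTECTION_VIOLATION  — 4 lookups
#3 VA=0xD0402A19098 (w,user):
  [0] read 0x1E idx=26: raw=0x39007 flags P=1 W=1 U=1 S=0
  [1] read 0x39 idx=16: raw=0x3A007 flags P=1 W=1 U=1 S=0
  [2] read 0x3A idx=21: raw=0x3C007 flags P=1 W=1 U=1 S=0
  [3] read 0x3C idx=25: raw=0x40007 flags P=1 W=1 U=1 S=0
  ⇒ phys 0x40098  [4 reads]
#4 VA=0x20081C09E83 (w,user):
  [0] read 0x1E idx=4: raw=0x44007 flags P=1 W=1 U=1 S=0
  [1] read 0x44 idx=2: raw=0x45007 flags P=1 W=1 U=1 S=0
  [2] read 0x45 idx=14: raw=0x46007 flags P=1 W=1 U=1 S=0
  [3] read 0x46 idx=9: raw=0x4A007 flags P=1 W=1 U=1 S=0
  ⇒ phys 0x4AE83  [4 reads]

Entries read for #4: 4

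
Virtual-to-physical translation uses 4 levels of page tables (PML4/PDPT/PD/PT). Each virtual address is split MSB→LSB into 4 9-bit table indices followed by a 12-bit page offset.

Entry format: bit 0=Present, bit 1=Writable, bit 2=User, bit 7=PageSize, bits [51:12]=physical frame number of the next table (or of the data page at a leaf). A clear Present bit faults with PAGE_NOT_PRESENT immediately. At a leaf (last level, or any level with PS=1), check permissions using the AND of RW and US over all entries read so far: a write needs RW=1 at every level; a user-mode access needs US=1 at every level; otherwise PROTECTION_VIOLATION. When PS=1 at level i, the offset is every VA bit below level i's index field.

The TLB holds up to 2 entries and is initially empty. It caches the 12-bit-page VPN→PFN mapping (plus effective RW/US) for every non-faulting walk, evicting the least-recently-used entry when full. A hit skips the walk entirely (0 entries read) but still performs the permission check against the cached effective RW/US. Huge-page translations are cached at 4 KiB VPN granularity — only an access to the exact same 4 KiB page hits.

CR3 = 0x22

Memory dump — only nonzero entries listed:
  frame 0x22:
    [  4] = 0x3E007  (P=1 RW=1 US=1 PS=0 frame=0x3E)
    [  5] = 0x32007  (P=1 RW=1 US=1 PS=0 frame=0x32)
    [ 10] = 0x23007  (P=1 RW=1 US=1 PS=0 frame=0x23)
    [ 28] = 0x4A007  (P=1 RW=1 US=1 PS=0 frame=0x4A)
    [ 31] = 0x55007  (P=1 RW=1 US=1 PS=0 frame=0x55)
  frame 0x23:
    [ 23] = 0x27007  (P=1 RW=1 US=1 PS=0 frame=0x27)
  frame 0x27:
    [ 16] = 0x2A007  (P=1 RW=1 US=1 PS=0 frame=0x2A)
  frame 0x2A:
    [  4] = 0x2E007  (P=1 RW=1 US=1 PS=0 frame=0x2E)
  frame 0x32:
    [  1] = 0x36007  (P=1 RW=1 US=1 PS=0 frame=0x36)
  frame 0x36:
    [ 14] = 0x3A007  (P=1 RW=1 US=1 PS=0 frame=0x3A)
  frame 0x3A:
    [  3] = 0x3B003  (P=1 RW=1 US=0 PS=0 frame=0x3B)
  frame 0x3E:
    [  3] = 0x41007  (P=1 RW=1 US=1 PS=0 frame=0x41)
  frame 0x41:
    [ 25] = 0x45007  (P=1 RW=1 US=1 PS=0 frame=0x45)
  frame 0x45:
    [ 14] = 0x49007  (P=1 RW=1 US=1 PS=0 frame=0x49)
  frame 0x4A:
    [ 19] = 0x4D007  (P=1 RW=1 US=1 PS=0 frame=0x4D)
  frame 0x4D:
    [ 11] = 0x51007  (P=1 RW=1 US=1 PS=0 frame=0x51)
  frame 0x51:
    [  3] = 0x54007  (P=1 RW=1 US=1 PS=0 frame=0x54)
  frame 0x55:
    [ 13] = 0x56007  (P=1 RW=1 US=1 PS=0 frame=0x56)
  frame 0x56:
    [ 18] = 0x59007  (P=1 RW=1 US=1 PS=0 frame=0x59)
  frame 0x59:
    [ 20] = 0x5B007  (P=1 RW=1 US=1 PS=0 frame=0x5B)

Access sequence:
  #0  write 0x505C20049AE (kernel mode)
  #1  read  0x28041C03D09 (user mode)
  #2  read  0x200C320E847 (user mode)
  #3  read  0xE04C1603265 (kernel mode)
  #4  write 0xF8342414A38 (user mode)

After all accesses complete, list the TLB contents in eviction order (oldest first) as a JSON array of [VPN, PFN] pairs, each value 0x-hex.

Per-access translation:
#0 VA=0x505C20049AE (w,kernel):
  L0: frame=0x22 idx=10 entry=0x23007 [P=1 RW=1 US=1 PS=0]
  L1: frame=0x23 idx=23 entry=0x27007 [P=1 RW=1 US=1 PS=0]
  L2: frame=0x27 idx=16 entry=0x2A007 [P=1 RW=1 US=1 PS=0]
  L3: frame=0x2A idx=4 entry=0x2E007 [P=1 RW=1 US=1 PS=0]
  ✓ 0x2E9AE  — 4 lookups
#1 VA=0x28041C03D09 (r,user):
  L0: frame=0x22 idx=5 entry=0x32007 [P=1 RW=1 US=1 PS=0]
  L1: frame=0x32 idx=1 entry=0x36007 [P=1 RW=1 US=1 PS=0]
  L2: frame=0x36 idx=14 entry=0x3A007 [P=1 RW=1 US=1 PS=0]
  L3: frame=0x3A idx=3 entry=0x3B003 [P=1 RW=1 US=0 PS=0]
  ⇒ fault: PROTECTION_VIOLATION  — 4 lookups
#2 VA=0x200C320E847 (r,user):
  L0: frame=0x22 idx=4 entry=0x3E007 [P=1 RW=1 US=1 PS=0]
  L1: frame=0x3E idx=3 entry=0x41007 [P=1 RW=1 US=1 PS=0]
  L2: frame=0x41 idx=25 entry=0x45007 [P=1 RW=1 US=1 PS=0]
  L3: frame=0x45 idx=14 entry=0x49007 [P=1 RW=1 US=1 PS=0]
  ✓ 0x49847  — 4 lookups
#3 VA=0xE04C1603265 (r,kernel):
  L0: frame=0x22 idx=28 entry=0x4A007 [P=1 RW=1 US=1 PS=0]
  L1: frame=0x4A idx=19 entry=0x4D007 [P=1 RW=1 US=1 PS=0]
  L2: frame=0x4D idx=11 entry=0x51007 [P=1 RW=1 US=1 PS=0]
  L3: frame=0x51 idx=3 entry=0x54007 [P=1 RW=1 US=1 PS=0]
  ✓ 0x54265  — 4 lookups
#4 VA=0xF8342414A38 (w,user):
  L0: frame=0x22 idx=31 entry=0x55007 [P=1 RW=1 US=1 PS=0]
  L1: frame=0x55 idx=13 entry=0x56007 [P=1 RW=1 US=1 PS=0]
  L2: frame=0x56 idx=18 entry=0x59007 [P=1 RW=1 US=1 PS=0]
  L3: frame=0x59 idx=20 entry=0x5B007 [P=1 RW=1 US=1 PS=0]
  ✓ 0x5BA38  — 4 lookups

TLB: [["0xE04C1603", "0x54"], ["0xF8342414", "0x5B"]]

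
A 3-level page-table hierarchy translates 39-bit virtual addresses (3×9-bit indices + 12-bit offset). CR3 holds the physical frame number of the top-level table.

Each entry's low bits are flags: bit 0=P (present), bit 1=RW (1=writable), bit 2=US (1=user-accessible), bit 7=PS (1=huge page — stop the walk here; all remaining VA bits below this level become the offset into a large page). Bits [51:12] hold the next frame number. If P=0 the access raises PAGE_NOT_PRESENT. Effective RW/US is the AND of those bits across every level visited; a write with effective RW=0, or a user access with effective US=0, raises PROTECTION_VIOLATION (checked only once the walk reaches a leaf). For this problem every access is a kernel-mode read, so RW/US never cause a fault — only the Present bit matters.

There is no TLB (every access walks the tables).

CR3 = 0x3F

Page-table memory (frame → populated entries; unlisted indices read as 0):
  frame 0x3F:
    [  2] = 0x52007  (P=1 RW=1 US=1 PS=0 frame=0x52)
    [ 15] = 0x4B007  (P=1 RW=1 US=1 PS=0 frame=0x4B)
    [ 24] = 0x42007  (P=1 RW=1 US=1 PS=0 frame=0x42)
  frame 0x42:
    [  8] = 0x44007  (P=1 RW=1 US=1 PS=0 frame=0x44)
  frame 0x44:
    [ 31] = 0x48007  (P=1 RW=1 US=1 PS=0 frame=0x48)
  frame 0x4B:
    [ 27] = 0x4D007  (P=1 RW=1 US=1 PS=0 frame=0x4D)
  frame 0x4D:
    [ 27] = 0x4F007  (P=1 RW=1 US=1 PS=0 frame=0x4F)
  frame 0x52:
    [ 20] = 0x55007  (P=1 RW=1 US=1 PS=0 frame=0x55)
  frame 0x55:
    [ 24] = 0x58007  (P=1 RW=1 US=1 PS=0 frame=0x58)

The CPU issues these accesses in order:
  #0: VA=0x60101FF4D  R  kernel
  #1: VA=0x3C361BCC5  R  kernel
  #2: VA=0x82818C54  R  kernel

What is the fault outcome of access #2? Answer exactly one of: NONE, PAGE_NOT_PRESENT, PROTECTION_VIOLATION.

Trace:
#0 VA=0x60101FF4D (r,kernel):
  [0] read 0x3F idx=24: raw=0x42007 flags P=1 W=1 U=1 S=0
  [1] read 0x42 idx=8: raw=0x44007 flags P=1 W=1 U=1 S=0
  [2] read 0x44 idx=31: raw=0x48007 flags P=1 W=1 U=1 S=0
  → PA=0x48F4D  (3 entries read)
#1 VA=0x3C361BCC5 (r,kernel):
  [0] read 0x3F idx=15: raw=0x4B007 flags P=1 W=1 U=1 S=0
  [1] read 0x4B idx=27: raw=0x4D007 flags P=1 W=1 U=1 S=0
  [2] read 0x4D idx=27: raw=0x4F007 flags P=1 W=1 U=1 S=0
  → PA=0x4FCC5  (3 entries read)
#2 VA=0x82818C54 (r,kernel):
  [0] read 0x3F idx=2: raw=0x52007 flags P=1 W=1 U=1 S=0
  [1] read 0x52 idx=20: raw=0x55007 flags P=1 W=1 U=1 S=0
  [2] read 0x55 idx=24: raw=0x58007 flags P=1 W=1 U=1 S=0
  → PA=0x58C54  (3 entries read)

Access #2 fault: NONE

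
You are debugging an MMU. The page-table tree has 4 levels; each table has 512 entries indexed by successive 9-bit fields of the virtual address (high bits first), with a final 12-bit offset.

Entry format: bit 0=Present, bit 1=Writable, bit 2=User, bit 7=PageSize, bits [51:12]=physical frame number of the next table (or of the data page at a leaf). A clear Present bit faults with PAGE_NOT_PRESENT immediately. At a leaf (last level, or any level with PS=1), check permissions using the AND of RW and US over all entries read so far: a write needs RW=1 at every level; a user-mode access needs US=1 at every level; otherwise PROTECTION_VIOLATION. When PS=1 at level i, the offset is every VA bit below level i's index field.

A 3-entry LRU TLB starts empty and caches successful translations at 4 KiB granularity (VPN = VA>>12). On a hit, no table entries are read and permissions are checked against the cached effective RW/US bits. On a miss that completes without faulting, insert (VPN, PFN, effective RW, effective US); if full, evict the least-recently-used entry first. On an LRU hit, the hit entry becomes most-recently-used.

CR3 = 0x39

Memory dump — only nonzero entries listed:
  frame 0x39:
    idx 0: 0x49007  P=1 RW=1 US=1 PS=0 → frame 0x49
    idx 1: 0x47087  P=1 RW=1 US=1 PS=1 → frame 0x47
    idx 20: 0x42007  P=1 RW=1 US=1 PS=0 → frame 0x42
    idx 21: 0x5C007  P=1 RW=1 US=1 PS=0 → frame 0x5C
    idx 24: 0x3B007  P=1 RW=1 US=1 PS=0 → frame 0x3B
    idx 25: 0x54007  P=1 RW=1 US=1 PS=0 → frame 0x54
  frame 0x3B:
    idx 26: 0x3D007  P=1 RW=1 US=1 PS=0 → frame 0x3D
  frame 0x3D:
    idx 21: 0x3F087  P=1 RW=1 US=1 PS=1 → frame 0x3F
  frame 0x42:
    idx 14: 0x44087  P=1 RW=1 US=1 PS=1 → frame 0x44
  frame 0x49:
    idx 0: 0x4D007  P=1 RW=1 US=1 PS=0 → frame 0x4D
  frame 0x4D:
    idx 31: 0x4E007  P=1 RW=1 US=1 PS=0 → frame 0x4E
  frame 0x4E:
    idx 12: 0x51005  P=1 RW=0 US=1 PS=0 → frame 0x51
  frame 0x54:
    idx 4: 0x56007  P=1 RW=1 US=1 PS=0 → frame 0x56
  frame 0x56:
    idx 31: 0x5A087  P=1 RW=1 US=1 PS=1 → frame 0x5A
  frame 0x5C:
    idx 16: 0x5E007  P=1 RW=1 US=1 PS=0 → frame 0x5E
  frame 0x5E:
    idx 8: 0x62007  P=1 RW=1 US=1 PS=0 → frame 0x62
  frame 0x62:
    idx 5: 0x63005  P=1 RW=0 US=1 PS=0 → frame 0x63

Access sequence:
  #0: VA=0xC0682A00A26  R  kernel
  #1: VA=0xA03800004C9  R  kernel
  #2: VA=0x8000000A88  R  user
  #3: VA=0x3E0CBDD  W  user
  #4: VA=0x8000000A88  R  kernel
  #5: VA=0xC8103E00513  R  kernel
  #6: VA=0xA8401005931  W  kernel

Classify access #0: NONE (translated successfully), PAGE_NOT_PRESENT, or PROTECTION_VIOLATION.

Per-access translation:
#0 VA=0xC0682A00A26 (r,kernel):
  [0] read 0x39 idx=24: raw=0x3B007 flags P=1 W=1 U=1 S=0
  [1] read 0x3B idx=26: raw=0x3D007 flags P=1 W=1 U=1 S=0
  [2] read 0x3D idx=21: raw=0x3F087 flags P=1 W=1 U=1 S=1
  ⇒ phys 0x3FA26 (huge @L2)  [3 reads]
#1 VA=0xA03800004C9 (r,kernel):
  [0] read 0x39 idx=20: raw=0x42007 flags P=1 W=1 U=1 S=0
  [1] read 0x42 idx=14: raw=0x44087 flags P=1 W=1 U=1 S=1
  ⇒ phys 0x444C9 (huge @L1)  [2 reads]
#2 VA=0x8000000A88 (r,user):
  [0] read 0x39 idx=1: raw=0x47087 flags P=1 W=1 U=1 S=1
  ⇒ phys 0x47A88 (huge @L0)  [1 reads]
#3 VA=0x3E0CBDD (w,user):
  [0] read 0x39 idx=0: raw=0x49007 flags P=1 W=1 U=1 S=0
  [1] read 0x49 idx=0: raw=0x4D007 flags P=1 W=1 U=1 S=0
  [2] read 0x4D idx=31: raw=0x4E007 flags P=1 W=1 U=1 S=0
  [3] read 0x4E idx=12: raw=0x51005 flags P=1 W=0 U=1 S=0
  → PROTECTION_VIOLATION  (4 entries read)
#4 VA=0x8000000A88 (r,kernel):
  TLB hit vpn=0x8000000 → PA=0x47A88
#5 VA=0xC8103E00513 (r,kernel):
  [0] read 0x39 idx=25: raw=0x54007 flags P=1 W=1 U=1 S=0
  [1] read 0x54 idx=4: raw=0x56007 flags P=1 W=1 U=1 S=0
  [2] read 0x56 idx=31: raw=0x5A087 flags P=1 W=1 U=1 S=1
  ⇒ phys 0x5A513 (huge @L2)  [3 reads]
#6 VA=0xA8401005931 (w,kernel):
  [0] read 0x39 idx=21: raw=0x5C007 flags P=1 W=1 U=1 S=0
  [1] read 0x5C idx=16: raw=0x5E007 flags P=1 W=1 U=1 S=0
  [2] read 0x5E idx=8: raw=0x62007 flags P=1 W=1 U=1 S=0
  [3] read 0x62 idx=5: raw=0x63005 flags P=1 W=0 U=1 S=0
  → PROTECTION_VIOLATION  (4 entries read)

Access #0 fault: NONE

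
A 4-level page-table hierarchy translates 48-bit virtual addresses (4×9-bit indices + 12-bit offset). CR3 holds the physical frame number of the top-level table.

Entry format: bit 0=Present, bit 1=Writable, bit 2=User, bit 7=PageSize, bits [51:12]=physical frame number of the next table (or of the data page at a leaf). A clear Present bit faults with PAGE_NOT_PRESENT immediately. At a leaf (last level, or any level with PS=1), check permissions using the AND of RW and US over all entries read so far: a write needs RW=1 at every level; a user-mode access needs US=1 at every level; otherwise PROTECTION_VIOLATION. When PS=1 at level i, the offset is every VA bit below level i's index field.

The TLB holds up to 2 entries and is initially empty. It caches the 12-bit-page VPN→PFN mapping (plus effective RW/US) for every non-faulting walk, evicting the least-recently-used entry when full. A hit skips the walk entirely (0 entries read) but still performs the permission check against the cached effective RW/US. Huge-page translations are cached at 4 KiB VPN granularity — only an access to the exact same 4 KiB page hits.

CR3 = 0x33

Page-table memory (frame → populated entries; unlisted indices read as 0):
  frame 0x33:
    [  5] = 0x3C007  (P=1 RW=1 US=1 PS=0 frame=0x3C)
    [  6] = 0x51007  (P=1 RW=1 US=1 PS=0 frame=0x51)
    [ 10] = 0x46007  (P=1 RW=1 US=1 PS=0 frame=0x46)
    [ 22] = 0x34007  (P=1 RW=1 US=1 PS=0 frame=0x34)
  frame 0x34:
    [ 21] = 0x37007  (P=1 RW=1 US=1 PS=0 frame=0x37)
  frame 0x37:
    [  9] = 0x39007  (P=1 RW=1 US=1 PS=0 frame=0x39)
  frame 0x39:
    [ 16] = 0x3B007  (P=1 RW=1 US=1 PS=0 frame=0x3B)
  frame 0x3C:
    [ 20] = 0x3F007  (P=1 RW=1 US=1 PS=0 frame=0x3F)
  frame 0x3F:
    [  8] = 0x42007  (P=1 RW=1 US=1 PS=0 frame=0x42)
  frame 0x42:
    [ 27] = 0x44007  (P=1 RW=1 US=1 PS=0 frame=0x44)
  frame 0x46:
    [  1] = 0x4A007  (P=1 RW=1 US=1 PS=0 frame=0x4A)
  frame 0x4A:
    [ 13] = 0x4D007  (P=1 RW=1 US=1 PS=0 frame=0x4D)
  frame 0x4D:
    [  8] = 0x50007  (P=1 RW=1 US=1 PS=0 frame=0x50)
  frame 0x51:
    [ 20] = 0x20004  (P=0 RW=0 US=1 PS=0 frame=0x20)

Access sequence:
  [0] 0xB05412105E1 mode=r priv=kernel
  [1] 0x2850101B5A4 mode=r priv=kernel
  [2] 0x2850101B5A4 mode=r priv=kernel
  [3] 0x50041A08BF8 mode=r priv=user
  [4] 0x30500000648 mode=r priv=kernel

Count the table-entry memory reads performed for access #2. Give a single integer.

Per-access translation:
#0 VA=0xB05412105E1 (r,kernel):
  L0 @0x33[22] → 0x34007  P=1,RW=1,US=1,PS=0
  L1 @0x34[21] → 0x37007  P=1,RW=1,US=1,PS=0
  L2 @0x37[9] → 0x39007  P=1,RW=1,US=1,PS=0
  L3 @0x39[16] → 0x3B007  P=1,RW=1,US=1,PS=0
  ⇒ phys 0x3B5E1  [4 reads]
#1 VA=0x2850101B5A4 (r,kernel):
  L0 @0x33[5] → 0x3C007  P=1,RW=1,US=1,PS=0
  L1 @0x3C[20] → 0x3F007  P=1,RW=1,US=1,PS=0
  L2 @0x3F[8] → 0x42007  P=1,RW=1,US=1,PS=0
  L3 @0x42[27] → 0x44007  P=1,RW=1,US=1,PS=0
  ⇒ phys 0x445A4  [4 reads]
#2 VA=0x2850101B5A4 (r,kernel):
  TLB hit vpn=0x2850101B → PA=0x445A4
#3 VA=0x50041A08BF8 (r,user):
  L0 @0x33[10] → 0x46007  P=1,RW=1,US=1,PS=0
  L1 @0x46[1] → 0x4A007  P=1,RW=1,US=1,PS=0
  L2 @0x4A[13] → 0x4D007  P=1,RW=1,US=1,PS=0
  L3 @0x4D[8] → 0x50007  P=1,RW=1,US=1,PS=0
  ⇒ phys 0x50BF8  [4 reads]
#4 VA=0x30500000648 (r,kernel):
  L0 @0x33[6] → 0x51007  P=1,RW=1,US=1,PS=0
  L1 @0x51[20] → 0x20004  P=0,RW=0,US=1,PS=0
  ⇒ fault: PAGE_NOT_PRESENT  — 2 lookups

Entries read for #2: 0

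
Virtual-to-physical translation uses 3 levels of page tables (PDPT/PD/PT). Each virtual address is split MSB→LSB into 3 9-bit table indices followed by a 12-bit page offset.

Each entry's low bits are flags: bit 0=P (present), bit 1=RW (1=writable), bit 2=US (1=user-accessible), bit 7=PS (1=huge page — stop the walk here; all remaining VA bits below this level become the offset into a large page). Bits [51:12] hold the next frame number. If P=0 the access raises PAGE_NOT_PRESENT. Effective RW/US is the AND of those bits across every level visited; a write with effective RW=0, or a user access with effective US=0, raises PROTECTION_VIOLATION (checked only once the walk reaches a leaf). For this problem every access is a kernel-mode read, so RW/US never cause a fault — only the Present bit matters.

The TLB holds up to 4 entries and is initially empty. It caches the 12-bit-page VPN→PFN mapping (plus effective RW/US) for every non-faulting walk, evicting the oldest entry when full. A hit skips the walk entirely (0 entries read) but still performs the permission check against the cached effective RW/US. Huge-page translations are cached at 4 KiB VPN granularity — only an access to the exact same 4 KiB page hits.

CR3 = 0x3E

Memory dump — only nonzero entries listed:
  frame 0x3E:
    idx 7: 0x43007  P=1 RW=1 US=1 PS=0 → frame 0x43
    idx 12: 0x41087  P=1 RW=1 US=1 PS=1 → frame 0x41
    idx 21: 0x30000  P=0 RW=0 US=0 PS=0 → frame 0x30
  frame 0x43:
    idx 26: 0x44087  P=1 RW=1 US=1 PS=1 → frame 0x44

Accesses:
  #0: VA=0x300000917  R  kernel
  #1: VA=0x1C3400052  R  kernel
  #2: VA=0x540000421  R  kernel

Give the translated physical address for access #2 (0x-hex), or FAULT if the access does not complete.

Trace:
#0 VA=0x300000917 (r,kernel):
  L0 @0x3E[12] → 0x41087  P=1,RW=1,US=1,PS=1
  ⇒ phys 0x41917 (huge @L0)  [1 reads]
#1 VA=0x1C3400052 (r,kernel):
  L0 @0x3E[7] → 0x43007  P=1,RW=1,US=1,PS=0
  L1 @0x43[26] → 0x44087  P=1,RW=1,US=1,PS=1
  ⇒ phys 0x44052 (huge @L1)  [2 reads]
#2 VA=0x540000421 (r,kernel):
  L0 @0x3E[21] → 0x30000  P=0,RW=0,US=0,PS=0
  → PAGE_NOT_PRESENT  (1 entries read)

Access #2 PA: FAULT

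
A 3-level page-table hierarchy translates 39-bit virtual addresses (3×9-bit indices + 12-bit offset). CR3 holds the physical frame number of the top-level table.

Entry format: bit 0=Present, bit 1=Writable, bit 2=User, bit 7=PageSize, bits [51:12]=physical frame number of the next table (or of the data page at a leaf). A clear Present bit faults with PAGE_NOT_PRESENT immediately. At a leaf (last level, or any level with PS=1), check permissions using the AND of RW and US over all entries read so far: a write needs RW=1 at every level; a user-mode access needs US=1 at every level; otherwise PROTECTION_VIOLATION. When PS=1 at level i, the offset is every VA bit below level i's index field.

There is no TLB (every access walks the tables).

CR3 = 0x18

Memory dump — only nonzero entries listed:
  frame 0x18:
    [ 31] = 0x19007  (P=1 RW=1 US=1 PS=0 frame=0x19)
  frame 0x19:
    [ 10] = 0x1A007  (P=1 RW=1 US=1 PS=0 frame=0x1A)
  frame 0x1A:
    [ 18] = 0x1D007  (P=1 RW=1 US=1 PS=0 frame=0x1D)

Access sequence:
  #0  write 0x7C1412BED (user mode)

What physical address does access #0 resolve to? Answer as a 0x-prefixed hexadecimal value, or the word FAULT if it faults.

Walk each access:
#0 VA=0x7C1412BED (w,user):
  [0] read 0x18 idx=31: raw=0x19007 flags P=1 W=1 U=1 S=0
  [1] read 0x19 idx=10: raw=0x1A007 flags P=1 W=1 U=1 S=0
  [2] read 0x1A idx=18: raw=0x1D007 flags P=1 W=1 U=1 S=0
  ✓ 0x1DBED  — 3 lookups

Access #0 PA: 0x1DBED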